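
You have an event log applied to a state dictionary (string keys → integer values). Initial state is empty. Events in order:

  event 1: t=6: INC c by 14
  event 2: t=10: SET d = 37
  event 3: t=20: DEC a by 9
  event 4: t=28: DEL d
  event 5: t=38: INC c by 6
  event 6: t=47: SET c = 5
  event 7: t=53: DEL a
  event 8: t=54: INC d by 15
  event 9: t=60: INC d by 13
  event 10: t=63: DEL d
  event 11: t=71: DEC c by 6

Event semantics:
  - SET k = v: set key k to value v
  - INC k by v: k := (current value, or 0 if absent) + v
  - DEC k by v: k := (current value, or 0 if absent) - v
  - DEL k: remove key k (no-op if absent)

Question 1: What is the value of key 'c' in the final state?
Track key 'c' through all 11 events:
  event 1 (t=6: INC c by 14): c (absent) -> 14
  event 2 (t=10: SET d = 37): c unchanged
  event 3 (t=20: DEC a by 9): c unchanged
  event 4 (t=28: DEL d): c unchanged
  event 5 (t=38: INC c by 6): c 14 -> 20
  event 6 (t=47: SET c = 5): c 20 -> 5
  event 7 (t=53: DEL a): c unchanged
  event 8 (t=54: INC d by 15): c unchanged
  event 9 (t=60: INC d by 13): c unchanged
  event 10 (t=63: DEL d): c unchanged
  event 11 (t=71: DEC c by 6): c 5 -> -1
Final: c = -1

Answer: -1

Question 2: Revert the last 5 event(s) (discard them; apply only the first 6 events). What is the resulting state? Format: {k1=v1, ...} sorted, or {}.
Answer: {a=-9, c=5}

Derivation:
Keep first 6 events (discard last 5):
  after event 1 (t=6: INC c by 14): {c=14}
  after event 2 (t=10: SET d = 37): {c=14, d=37}
  after event 3 (t=20: DEC a by 9): {a=-9, c=14, d=37}
  after event 4 (t=28: DEL d): {a=-9, c=14}
  after event 5 (t=38: INC c by 6): {a=-9, c=20}
  after event 6 (t=47: SET c = 5): {a=-9, c=5}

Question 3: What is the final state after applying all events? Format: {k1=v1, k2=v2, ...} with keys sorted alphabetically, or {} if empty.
Answer: {c=-1}

Derivation:
  after event 1 (t=6: INC c by 14): {c=14}
  after event 2 (t=10: SET d = 37): {c=14, d=37}
  after event 3 (t=20: DEC a by 9): {a=-9, c=14, d=37}
  after event 4 (t=28: DEL d): {a=-9, c=14}
  after event 5 (t=38: INC c by 6): {a=-9, c=20}
  after event 6 (t=47: SET c = 5): {a=-9, c=5}
  after event 7 (t=53: DEL a): {c=5}
  after event 8 (t=54: INC d by 15): {c=5, d=15}
  after event 9 (t=60: INC d by 13): {c=5, d=28}
  after event 10 (t=63: DEL d): {c=5}
  after event 11 (t=71: DEC c by 6): {c=-1}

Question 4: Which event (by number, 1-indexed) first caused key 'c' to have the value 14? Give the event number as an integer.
Looking for first event where c becomes 14:
  event 1: c (absent) -> 14  <-- first match

Answer: 1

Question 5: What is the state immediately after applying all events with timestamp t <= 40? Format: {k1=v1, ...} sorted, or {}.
Answer: {a=-9, c=20}

Derivation:
Apply events with t <= 40 (5 events):
  after event 1 (t=6: INC c by 14): {c=14}
  after event 2 (t=10: SET d = 37): {c=14, d=37}
  after event 3 (t=20: DEC a by 9): {a=-9, c=14, d=37}
  after event 4 (t=28: DEL d): {a=-9, c=14}
  after event 5 (t=38: INC c by 6): {a=-9, c=20}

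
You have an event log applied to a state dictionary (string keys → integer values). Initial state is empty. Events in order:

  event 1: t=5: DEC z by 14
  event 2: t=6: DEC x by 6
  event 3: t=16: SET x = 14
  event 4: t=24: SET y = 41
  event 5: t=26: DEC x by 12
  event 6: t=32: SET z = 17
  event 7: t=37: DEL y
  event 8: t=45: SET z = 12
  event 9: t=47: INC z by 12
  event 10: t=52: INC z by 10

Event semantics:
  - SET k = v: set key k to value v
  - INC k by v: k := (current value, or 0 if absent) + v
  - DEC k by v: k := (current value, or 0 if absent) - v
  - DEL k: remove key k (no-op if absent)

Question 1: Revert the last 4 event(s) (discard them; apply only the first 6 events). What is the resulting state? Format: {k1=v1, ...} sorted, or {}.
Answer: {x=2, y=41, z=17}

Derivation:
Keep first 6 events (discard last 4):
  after event 1 (t=5: DEC z by 14): {z=-14}
  after event 2 (t=6: DEC x by 6): {x=-6, z=-14}
  after event 3 (t=16: SET x = 14): {x=14, z=-14}
  after event 4 (t=24: SET y = 41): {x=14, y=41, z=-14}
  after event 5 (t=26: DEC x by 12): {x=2, y=41, z=-14}
  after event 6 (t=32: SET z = 17): {x=2, y=41, z=17}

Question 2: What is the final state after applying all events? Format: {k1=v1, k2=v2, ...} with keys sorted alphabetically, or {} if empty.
  after event 1 (t=5: DEC z by 14): {z=-14}
  after event 2 (t=6: DEC x by 6): {x=-6, z=-14}
  after event 3 (t=16: SET x = 14): {x=14, z=-14}
  after event 4 (t=24: SET y = 41): {x=14, y=41, z=-14}
  after event 5 (t=26: DEC x by 12): {x=2, y=41, z=-14}
  after event 6 (t=32: SET z = 17): {x=2, y=41, z=17}
  after event 7 (t=37: DEL y): {x=2, z=17}
  after event 8 (t=45: SET z = 12): {x=2, z=12}
  after event 9 (t=47: INC z by 12): {x=2, z=24}
  after event 10 (t=52: INC z by 10): {x=2, z=34}

Answer: {x=2, z=34}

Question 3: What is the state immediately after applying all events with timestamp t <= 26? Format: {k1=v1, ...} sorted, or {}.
Answer: {x=2, y=41, z=-14}

Derivation:
Apply events with t <= 26 (5 events):
  after event 1 (t=5: DEC z by 14): {z=-14}
  after event 2 (t=6: DEC x by 6): {x=-6, z=-14}
  after event 3 (t=16: SET x = 14): {x=14, z=-14}
  after event 4 (t=24: SET y = 41): {x=14, y=41, z=-14}
  after event 5 (t=26: DEC x by 12): {x=2, y=41, z=-14}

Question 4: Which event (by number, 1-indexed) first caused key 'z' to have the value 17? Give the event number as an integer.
Looking for first event where z becomes 17:
  event 1: z = -14
  event 2: z = -14
  event 3: z = -14
  event 4: z = -14
  event 5: z = -14
  event 6: z -14 -> 17  <-- first match

Answer: 6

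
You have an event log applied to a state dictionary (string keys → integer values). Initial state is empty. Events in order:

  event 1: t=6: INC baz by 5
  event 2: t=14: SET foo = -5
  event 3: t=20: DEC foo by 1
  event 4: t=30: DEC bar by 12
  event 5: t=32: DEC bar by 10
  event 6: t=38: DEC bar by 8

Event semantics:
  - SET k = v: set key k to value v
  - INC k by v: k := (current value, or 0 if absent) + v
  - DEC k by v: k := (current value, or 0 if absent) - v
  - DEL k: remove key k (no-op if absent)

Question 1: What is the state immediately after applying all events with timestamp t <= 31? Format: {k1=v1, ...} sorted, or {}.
Answer: {bar=-12, baz=5, foo=-6}

Derivation:
Apply events with t <= 31 (4 events):
  after event 1 (t=6: INC baz by 5): {baz=5}
  after event 2 (t=14: SET foo = -5): {baz=5, foo=-5}
  after event 3 (t=20: DEC foo by 1): {baz=5, foo=-6}
  after event 4 (t=30: DEC bar by 12): {bar=-12, baz=5, foo=-6}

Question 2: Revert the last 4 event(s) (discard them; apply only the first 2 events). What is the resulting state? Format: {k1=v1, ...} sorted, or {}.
Answer: {baz=5, foo=-5}

Derivation:
Keep first 2 events (discard last 4):
  after event 1 (t=6: INC baz by 5): {baz=5}
  after event 2 (t=14: SET foo = -5): {baz=5, foo=-5}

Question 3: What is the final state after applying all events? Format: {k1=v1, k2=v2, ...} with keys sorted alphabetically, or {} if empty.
  after event 1 (t=6: INC baz by 5): {baz=5}
  after event 2 (t=14: SET foo = -5): {baz=5, foo=-5}
  after event 3 (t=20: DEC foo by 1): {baz=5, foo=-6}
  after event 4 (t=30: DEC bar by 12): {bar=-12, baz=5, foo=-6}
  after event 5 (t=32: DEC bar by 10): {bar=-22, baz=5, foo=-6}
  after event 6 (t=38: DEC bar by 8): {bar=-30, baz=5, foo=-6}

Answer: {bar=-30, baz=5, foo=-6}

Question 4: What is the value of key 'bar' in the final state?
Answer: -30

Derivation:
Track key 'bar' through all 6 events:
  event 1 (t=6: INC baz by 5): bar unchanged
  event 2 (t=14: SET foo = -5): bar unchanged
  event 3 (t=20: DEC foo by 1): bar unchanged
  event 4 (t=30: DEC bar by 12): bar (absent) -> -12
  event 5 (t=32: DEC bar by 10): bar -12 -> -22
  event 6 (t=38: DEC bar by 8): bar -22 -> -30
Final: bar = -30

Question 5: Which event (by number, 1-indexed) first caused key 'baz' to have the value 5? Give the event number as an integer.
Answer: 1

Derivation:
Looking for first event where baz becomes 5:
  event 1: baz (absent) -> 5  <-- first match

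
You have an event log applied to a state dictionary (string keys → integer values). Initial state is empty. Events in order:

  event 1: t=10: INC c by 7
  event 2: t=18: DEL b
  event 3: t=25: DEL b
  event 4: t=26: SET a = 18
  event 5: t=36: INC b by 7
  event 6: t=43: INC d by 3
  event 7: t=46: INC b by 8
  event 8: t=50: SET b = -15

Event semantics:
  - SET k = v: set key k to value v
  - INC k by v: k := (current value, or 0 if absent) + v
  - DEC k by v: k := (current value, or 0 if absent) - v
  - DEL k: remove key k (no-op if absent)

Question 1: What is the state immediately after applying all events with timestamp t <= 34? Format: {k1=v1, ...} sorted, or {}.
Apply events with t <= 34 (4 events):
  after event 1 (t=10: INC c by 7): {c=7}
  after event 2 (t=18: DEL b): {c=7}
  after event 3 (t=25: DEL b): {c=7}
  after event 4 (t=26: SET a = 18): {a=18, c=7}

Answer: {a=18, c=7}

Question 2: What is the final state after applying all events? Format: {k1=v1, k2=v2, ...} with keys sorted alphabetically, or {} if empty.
  after event 1 (t=10: INC c by 7): {c=7}
  after event 2 (t=18: DEL b): {c=7}
  after event 3 (t=25: DEL b): {c=7}
  after event 4 (t=26: SET a = 18): {a=18, c=7}
  after event 5 (t=36: INC b by 7): {a=18, b=7, c=7}
  after event 6 (t=43: INC d by 3): {a=18, b=7, c=7, d=3}
  after event 7 (t=46: INC b by 8): {a=18, b=15, c=7, d=3}
  after event 8 (t=50: SET b = -15): {a=18, b=-15, c=7, d=3}

Answer: {a=18, b=-15, c=7, d=3}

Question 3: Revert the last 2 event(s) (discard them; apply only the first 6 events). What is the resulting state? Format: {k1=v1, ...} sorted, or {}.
Keep first 6 events (discard last 2):
  after event 1 (t=10: INC c by 7): {c=7}
  after event 2 (t=18: DEL b): {c=7}
  after event 3 (t=25: DEL b): {c=7}
  after event 4 (t=26: SET a = 18): {a=18, c=7}
  after event 5 (t=36: INC b by 7): {a=18, b=7, c=7}
  after event 6 (t=43: INC d by 3): {a=18, b=7, c=7, d=3}

Answer: {a=18, b=7, c=7, d=3}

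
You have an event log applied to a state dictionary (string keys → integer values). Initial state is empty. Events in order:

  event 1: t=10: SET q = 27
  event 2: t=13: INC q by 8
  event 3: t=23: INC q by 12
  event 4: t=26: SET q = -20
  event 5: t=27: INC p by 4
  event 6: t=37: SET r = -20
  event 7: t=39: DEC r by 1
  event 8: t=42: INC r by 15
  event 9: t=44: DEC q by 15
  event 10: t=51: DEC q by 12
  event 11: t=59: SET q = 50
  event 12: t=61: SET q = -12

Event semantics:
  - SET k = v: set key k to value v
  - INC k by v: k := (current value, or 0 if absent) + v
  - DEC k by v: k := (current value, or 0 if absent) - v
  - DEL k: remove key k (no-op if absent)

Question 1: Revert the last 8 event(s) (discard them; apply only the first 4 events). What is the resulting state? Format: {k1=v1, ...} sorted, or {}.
Keep first 4 events (discard last 8):
  after event 1 (t=10: SET q = 27): {q=27}
  after event 2 (t=13: INC q by 8): {q=35}
  after event 3 (t=23: INC q by 12): {q=47}
  after event 4 (t=26: SET q = -20): {q=-20}

Answer: {q=-20}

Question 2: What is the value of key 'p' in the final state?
Answer: 4

Derivation:
Track key 'p' through all 12 events:
  event 1 (t=10: SET q = 27): p unchanged
  event 2 (t=13: INC q by 8): p unchanged
  event 3 (t=23: INC q by 12): p unchanged
  event 4 (t=26: SET q = -20): p unchanged
  event 5 (t=27: INC p by 4): p (absent) -> 4
  event 6 (t=37: SET r = -20): p unchanged
  event 7 (t=39: DEC r by 1): p unchanged
  event 8 (t=42: INC r by 15): p unchanged
  event 9 (t=44: DEC q by 15): p unchanged
  event 10 (t=51: DEC q by 12): p unchanged
  event 11 (t=59: SET q = 50): p unchanged
  event 12 (t=61: SET q = -12): p unchanged
Final: p = 4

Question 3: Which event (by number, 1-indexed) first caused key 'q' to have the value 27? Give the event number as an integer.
Answer: 1

Derivation:
Looking for first event where q becomes 27:
  event 1: q (absent) -> 27  <-- first match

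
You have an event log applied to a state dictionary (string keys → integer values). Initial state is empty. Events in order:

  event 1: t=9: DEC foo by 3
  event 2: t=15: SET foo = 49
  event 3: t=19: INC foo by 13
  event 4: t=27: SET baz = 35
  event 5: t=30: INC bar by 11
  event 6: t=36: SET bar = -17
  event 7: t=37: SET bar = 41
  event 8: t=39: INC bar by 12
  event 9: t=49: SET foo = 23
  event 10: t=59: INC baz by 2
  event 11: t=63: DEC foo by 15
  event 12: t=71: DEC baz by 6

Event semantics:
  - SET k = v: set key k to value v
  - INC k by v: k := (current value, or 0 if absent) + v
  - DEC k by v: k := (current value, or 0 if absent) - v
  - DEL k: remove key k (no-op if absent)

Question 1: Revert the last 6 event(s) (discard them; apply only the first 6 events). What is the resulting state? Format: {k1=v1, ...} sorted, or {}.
Keep first 6 events (discard last 6):
  after event 1 (t=9: DEC foo by 3): {foo=-3}
  after event 2 (t=15: SET foo = 49): {foo=49}
  after event 3 (t=19: INC foo by 13): {foo=62}
  after event 4 (t=27: SET baz = 35): {baz=35, foo=62}
  after event 5 (t=30: INC bar by 11): {bar=11, baz=35, foo=62}
  after event 6 (t=36: SET bar = -17): {bar=-17, baz=35, foo=62}

Answer: {bar=-17, baz=35, foo=62}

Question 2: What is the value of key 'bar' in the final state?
Track key 'bar' through all 12 events:
  event 1 (t=9: DEC foo by 3): bar unchanged
  event 2 (t=15: SET foo = 49): bar unchanged
  event 3 (t=19: INC foo by 13): bar unchanged
  event 4 (t=27: SET baz = 35): bar unchanged
  event 5 (t=30: INC bar by 11): bar (absent) -> 11
  event 6 (t=36: SET bar = -17): bar 11 -> -17
  event 7 (t=37: SET bar = 41): bar -17 -> 41
  event 8 (t=39: INC bar by 12): bar 41 -> 53
  event 9 (t=49: SET foo = 23): bar unchanged
  event 10 (t=59: INC baz by 2): bar unchanged
  event 11 (t=63: DEC foo by 15): bar unchanged
  event 12 (t=71: DEC baz by 6): bar unchanged
Final: bar = 53

Answer: 53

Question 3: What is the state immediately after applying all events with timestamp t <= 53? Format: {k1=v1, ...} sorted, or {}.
Apply events with t <= 53 (9 events):
  after event 1 (t=9: DEC foo by 3): {foo=-3}
  after event 2 (t=15: SET foo = 49): {foo=49}
  after event 3 (t=19: INC foo by 13): {foo=62}
  after event 4 (t=27: SET baz = 35): {baz=35, foo=62}
  after event 5 (t=30: INC bar by 11): {bar=11, baz=35, foo=62}
  after event 6 (t=36: SET bar = -17): {bar=-17, baz=35, foo=62}
  after event 7 (t=37: SET bar = 41): {bar=41, baz=35, foo=62}
  after event 8 (t=39: INC bar by 12): {bar=53, baz=35, foo=62}
  after event 9 (t=49: SET foo = 23): {bar=53, baz=35, foo=23}

Answer: {bar=53, baz=35, foo=23}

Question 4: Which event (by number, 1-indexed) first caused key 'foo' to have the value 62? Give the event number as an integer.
Answer: 3

Derivation:
Looking for first event where foo becomes 62:
  event 1: foo = -3
  event 2: foo = 49
  event 3: foo 49 -> 62  <-- first match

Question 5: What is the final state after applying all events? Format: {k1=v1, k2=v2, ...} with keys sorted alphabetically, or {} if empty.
  after event 1 (t=9: DEC foo by 3): {foo=-3}
  after event 2 (t=15: SET foo = 49): {foo=49}
  after event 3 (t=19: INC foo by 13): {foo=62}
  after event 4 (t=27: SET baz = 35): {baz=35, foo=62}
  after event 5 (t=30: INC bar by 11): {bar=11, baz=35, foo=62}
  after event 6 (t=36: SET bar = -17): {bar=-17, baz=35, foo=62}
  after event 7 (t=37: SET bar = 41): {bar=41, baz=35, foo=62}
  after event 8 (t=39: INC bar by 12): {bar=53, baz=35, foo=62}
  after event 9 (t=49: SET foo = 23): {bar=53, baz=35, foo=23}
  after event 10 (t=59: INC baz by 2): {bar=53, baz=37, foo=23}
  after event 11 (t=63: DEC foo by 15): {bar=53, baz=37, foo=8}
  after event 12 (t=71: DEC baz by 6): {bar=53, baz=31, foo=8}

Answer: {bar=53, baz=31, foo=8}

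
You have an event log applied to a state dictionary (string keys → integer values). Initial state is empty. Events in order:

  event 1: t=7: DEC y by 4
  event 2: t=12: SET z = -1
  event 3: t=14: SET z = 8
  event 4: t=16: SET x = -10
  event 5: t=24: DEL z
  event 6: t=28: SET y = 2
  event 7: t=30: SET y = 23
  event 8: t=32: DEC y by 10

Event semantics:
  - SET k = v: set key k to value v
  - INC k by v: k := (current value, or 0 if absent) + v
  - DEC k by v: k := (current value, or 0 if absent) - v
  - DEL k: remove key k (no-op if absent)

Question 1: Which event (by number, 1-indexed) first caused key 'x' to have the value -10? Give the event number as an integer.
Looking for first event where x becomes -10:
  event 4: x (absent) -> -10  <-- first match

Answer: 4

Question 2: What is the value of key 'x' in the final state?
Answer: -10

Derivation:
Track key 'x' through all 8 events:
  event 1 (t=7: DEC y by 4): x unchanged
  event 2 (t=12: SET z = -1): x unchanged
  event 3 (t=14: SET z = 8): x unchanged
  event 4 (t=16: SET x = -10): x (absent) -> -10
  event 5 (t=24: DEL z): x unchanged
  event 6 (t=28: SET y = 2): x unchanged
  event 7 (t=30: SET y = 23): x unchanged
  event 8 (t=32: DEC y by 10): x unchanged
Final: x = -10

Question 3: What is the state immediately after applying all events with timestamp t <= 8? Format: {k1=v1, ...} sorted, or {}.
Answer: {y=-4}

Derivation:
Apply events with t <= 8 (1 events):
  after event 1 (t=7: DEC y by 4): {y=-4}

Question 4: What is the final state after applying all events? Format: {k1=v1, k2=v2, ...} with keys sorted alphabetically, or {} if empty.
Answer: {x=-10, y=13}

Derivation:
  after event 1 (t=7: DEC y by 4): {y=-4}
  after event 2 (t=12: SET z = -1): {y=-4, z=-1}
  after event 3 (t=14: SET z = 8): {y=-4, z=8}
  after event 4 (t=16: SET x = -10): {x=-10, y=-4, z=8}
  after event 5 (t=24: DEL z): {x=-10, y=-4}
  after event 6 (t=28: SET y = 2): {x=-10, y=2}
  after event 7 (t=30: SET y = 23): {x=-10, y=23}
  after event 8 (t=32: DEC y by 10): {x=-10, y=13}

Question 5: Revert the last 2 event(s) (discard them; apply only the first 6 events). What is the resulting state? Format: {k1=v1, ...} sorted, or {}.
Answer: {x=-10, y=2}

Derivation:
Keep first 6 events (discard last 2):
  after event 1 (t=7: DEC y by 4): {y=-4}
  after event 2 (t=12: SET z = -1): {y=-4, z=-1}
  after event 3 (t=14: SET z = 8): {y=-4, z=8}
  after event 4 (t=16: SET x = -10): {x=-10, y=-4, z=8}
  after event 5 (t=24: DEL z): {x=-10, y=-4}
  after event 6 (t=28: SET y = 2): {x=-10, y=2}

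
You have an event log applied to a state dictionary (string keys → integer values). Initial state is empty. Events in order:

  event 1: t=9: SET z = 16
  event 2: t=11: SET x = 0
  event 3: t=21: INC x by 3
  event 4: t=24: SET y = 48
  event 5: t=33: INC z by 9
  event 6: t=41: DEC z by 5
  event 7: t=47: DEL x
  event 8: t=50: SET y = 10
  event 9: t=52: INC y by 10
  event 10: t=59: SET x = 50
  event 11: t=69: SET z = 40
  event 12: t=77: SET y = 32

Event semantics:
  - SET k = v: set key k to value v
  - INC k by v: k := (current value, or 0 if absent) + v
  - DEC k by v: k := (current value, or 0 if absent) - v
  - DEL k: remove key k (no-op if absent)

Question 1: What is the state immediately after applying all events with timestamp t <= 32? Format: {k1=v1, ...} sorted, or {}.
Apply events with t <= 32 (4 events):
  after event 1 (t=9: SET z = 16): {z=16}
  after event 2 (t=11: SET x = 0): {x=0, z=16}
  after event 3 (t=21: INC x by 3): {x=3, z=16}
  after event 4 (t=24: SET y = 48): {x=3, y=48, z=16}

Answer: {x=3, y=48, z=16}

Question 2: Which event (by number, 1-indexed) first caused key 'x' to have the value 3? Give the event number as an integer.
Looking for first event where x becomes 3:
  event 2: x = 0
  event 3: x 0 -> 3  <-- first match

Answer: 3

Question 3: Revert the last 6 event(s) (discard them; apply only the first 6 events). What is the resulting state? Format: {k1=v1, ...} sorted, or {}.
Answer: {x=3, y=48, z=20}

Derivation:
Keep first 6 events (discard last 6):
  after event 1 (t=9: SET z = 16): {z=16}
  after event 2 (t=11: SET x = 0): {x=0, z=16}
  after event 3 (t=21: INC x by 3): {x=3, z=16}
  after event 4 (t=24: SET y = 48): {x=3, y=48, z=16}
  after event 5 (t=33: INC z by 9): {x=3, y=48, z=25}
  after event 6 (t=41: DEC z by 5): {x=3, y=48, z=20}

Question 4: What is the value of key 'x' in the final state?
Track key 'x' through all 12 events:
  event 1 (t=9: SET z = 16): x unchanged
  event 2 (t=11: SET x = 0): x (absent) -> 0
  event 3 (t=21: INC x by 3): x 0 -> 3
  event 4 (t=24: SET y = 48): x unchanged
  event 5 (t=33: INC z by 9): x unchanged
  event 6 (t=41: DEC z by 5): x unchanged
  event 7 (t=47: DEL x): x 3 -> (absent)
  event 8 (t=50: SET y = 10): x unchanged
  event 9 (t=52: INC y by 10): x unchanged
  event 10 (t=59: SET x = 50): x (absent) -> 50
  event 11 (t=69: SET z = 40): x unchanged
  event 12 (t=77: SET y = 32): x unchanged
Final: x = 50

Answer: 50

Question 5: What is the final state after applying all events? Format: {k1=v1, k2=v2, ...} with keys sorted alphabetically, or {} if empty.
Answer: {x=50, y=32, z=40}

Derivation:
  after event 1 (t=9: SET z = 16): {z=16}
  after event 2 (t=11: SET x = 0): {x=0, z=16}
  after event 3 (t=21: INC x by 3): {x=3, z=16}
  after event 4 (t=24: SET y = 48): {x=3, y=48, z=16}
  after event 5 (t=33: INC z by 9): {x=3, y=48, z=25}
  after event 6 (t=41: DEC z by 5): {x=3, y=48, z=20}
  after event 7 (t=47: DEL x): {y=48, z=20}
  after event 8 (t=50: SET y = 10): {y=10, z=20}
  after event 9 (t=52: INC y by 10): {y=20, z=20}
  after event 10 (t=59: SET x = 50): {x=50, y=20, z=20}
  after event 11 (t=69: SET z = 40): {x=50, y=20, z=40}
  after event 12 (t=77: SET y = 32): {x=50, y=32, z=40}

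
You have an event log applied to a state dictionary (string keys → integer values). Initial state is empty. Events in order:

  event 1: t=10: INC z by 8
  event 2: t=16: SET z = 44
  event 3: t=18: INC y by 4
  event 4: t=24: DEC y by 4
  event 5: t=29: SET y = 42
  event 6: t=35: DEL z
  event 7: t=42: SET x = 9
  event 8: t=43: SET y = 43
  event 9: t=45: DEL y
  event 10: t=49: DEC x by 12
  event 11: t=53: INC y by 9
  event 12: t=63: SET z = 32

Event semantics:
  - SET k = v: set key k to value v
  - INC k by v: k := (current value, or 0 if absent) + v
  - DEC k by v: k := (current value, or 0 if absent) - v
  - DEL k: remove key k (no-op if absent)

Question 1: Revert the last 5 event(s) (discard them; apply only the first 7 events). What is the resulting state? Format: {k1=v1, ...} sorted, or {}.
Answer: {x=9, y=42}

Derivation:
Keep first 7 events (discard last 5):
  after event 1 (t=10: INC z by 8): {z=8}
  after event 2 (t=16: SET z = 44): {z=44}
  after event 3 (t=18: INC y by 4): {y=4, z=44}
  after event 4 (t=24: DEC y by 4): {y=0, z=44}
  after event 5 (t=29: SET y = 42): {y=42, z=44}
  after event 6 (t=35: DEL z): {y=42}
  after event 7 (t=42: SET x = 9): {x=9, y=42}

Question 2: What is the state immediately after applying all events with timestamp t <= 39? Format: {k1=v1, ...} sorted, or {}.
Apply events with t <= 39 (6 events):
  after event 1 (t=10: INC z by 8): {z=8}
  after event 2 (t=16: SET z = 44): {z=44}
  after event 3 (t=18: INC y by 4): {y=4, z=44}
  after event 4 (t=24: DEC y by 4): {y=0, z=44}
  after event 5 (t=29: SET y = 42): {y=42, z=44}
  after event 6 (t=35: DEL z): {y=42}

Answer: {y=42}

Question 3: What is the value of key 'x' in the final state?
Answer: -3

Derivation:
Track key 'x' through all 12 events:
  event 1 (t=10: INC z by 8): x unchanged
  event 2 (t=16: SET z = 44): x unchanged
  event 3 (t=18: INC y by 4): x unchanged
  event 4 (t=24: DEC y by 4): x unchanged
  event 5 (t=29: SET y = 42): x unchanged
  event 6 (t=35: DEL z): x unchanged
  event 7 (t=42: SET x = 9): x (absent) -> 9
  event 8 (t=43: SET y = 43): x unchanged
  event 9 (t=45: DEL y): x unchanged
  event 10 (t=49: DEC x by 12): x 9 -> -3
  event 11 (t=53: INC y by 9): x unchanged
  event 12 (t=63: SET z = 32): x unchanged
Final: x = -3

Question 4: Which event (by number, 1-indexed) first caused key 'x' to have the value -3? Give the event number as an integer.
Looking for first event where x becomes -3:
  event 7: x = 9
  event 8: x = 9
  event 9: x = 9
  event 10: x 9 -> -3  <-- first match

Answer: 10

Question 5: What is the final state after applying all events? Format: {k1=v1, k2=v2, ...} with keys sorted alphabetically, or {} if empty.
Answer: {x=-3, y=9, z=32}

Derivation:
  after event 1 (t=10: INC z by 8): {z=8}
  after event 2 (t=16: SET z = 44): {z=44}
  after event 3 (t=18: INC y by 4): {y=4, z=44}
  after event 4 (t=24: DEC y by 4): {y=0, z=44}
  after event 5 (t=29: SET y = 42): {y=42, z=44}
  after event 6 (t=35: DEL z): {y=42}
  after event 7 (t=42: SET x = 9): {x=9, y=42}
  after event 8 (t=43: SET y = 43): {x=9, y=43}
  after event 9 (t=45: DEL y): {x=9}
  after event 10 (t=49: DEC x by 12): {x=-3}
  after event 11 (t=53: INC y by 9): {x=-3, y=9}
  after event 12 (t=63: SET z = 32): {x=-3, y=9, z=32}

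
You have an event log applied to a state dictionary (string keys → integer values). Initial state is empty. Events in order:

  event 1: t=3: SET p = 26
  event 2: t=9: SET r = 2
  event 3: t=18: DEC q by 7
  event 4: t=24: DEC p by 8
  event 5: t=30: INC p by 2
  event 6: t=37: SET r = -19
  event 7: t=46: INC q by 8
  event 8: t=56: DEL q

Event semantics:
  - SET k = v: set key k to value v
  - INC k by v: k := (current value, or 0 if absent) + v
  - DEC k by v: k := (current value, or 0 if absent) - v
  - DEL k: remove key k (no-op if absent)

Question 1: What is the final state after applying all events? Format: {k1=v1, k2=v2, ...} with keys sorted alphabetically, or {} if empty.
Answer: {p=20, r=-19}

Derivation:
  after event 1 (t=3: SET p = 26): {p=26}
  after event 2 (t=9: SET r = 2): {p=26, r=2}
  after event 3 (t=18: DEC q by 7): {p=26, q=-7, r=2}
  after event 4 (t=24: DEC p by 8): {p=18, q=-7, r=2}
  after event 5 (t=30: INC p by 2): {p=20, q=-7, r=2}
  after event 6 (t=37: SET r = -19): {p=20, q=-7, r=-19}
  after event 7 (t=46: INC q by 8): {p=20, q=1, r=-19}
  after event 8 (t=56: DEL q): {p=20, r=-19}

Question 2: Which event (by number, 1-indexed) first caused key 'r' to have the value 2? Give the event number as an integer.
Answer: 2

Derivation:
Looking for first event where r becomes 2:
  event 2: r (absent) -> 2  <-- first match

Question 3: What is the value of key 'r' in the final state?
Answer: -19

Derivation:
Track key 'r' through all 8 events:
  event 1 (t=3: SET p = 26): r unchanged
  event 2 (t=9: SET r = 2): r (absent) -> 2
  event 3 (t=18: DEC q by 7): r unchanged
  event 4 (t=24: DEC p by 8): r unchanged
  event 5 (t=30: INC p by 2): r unchanged
  event 6 (t=37: SET r = -19): r 2 -> -19
  event 7 (t=46: INC q by 8): r unchanged
  event 8 (t=56: DEL q): r unchanged
Final: r = -19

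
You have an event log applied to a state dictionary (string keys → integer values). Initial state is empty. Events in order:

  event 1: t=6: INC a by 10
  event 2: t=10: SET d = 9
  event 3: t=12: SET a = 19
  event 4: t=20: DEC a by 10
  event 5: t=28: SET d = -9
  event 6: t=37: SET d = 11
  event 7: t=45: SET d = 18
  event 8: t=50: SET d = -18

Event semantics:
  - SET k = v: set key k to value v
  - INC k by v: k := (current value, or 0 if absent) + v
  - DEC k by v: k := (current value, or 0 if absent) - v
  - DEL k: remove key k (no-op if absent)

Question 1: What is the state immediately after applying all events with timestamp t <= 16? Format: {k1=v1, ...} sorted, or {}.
Answer: {a=19, d=9}

Derivation:
Apply events with t <= 16 (3 events):
  after event 1 (t=6: INC a by 10): {a=10}
  after event 2 (t=10: SET d = 9): {a=10, d=9}
  after event 3 (t=12: SET a = 19): {a=19, d=9}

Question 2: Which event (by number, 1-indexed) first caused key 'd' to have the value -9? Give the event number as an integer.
Answer: 5

Derivation:
Looking for first event where d becomes -9:
  event 2: d = 9
  event 3: d = 9
  event 4: d = 9
  event 5: d 9 -> -9  <-- first match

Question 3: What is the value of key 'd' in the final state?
Answer: -18

Derivation:
Track key 'd' through all 8 events:
  event 1 (t=6: INC a by 10): d unchanged
  event 2 (t=10: SET d = 9): d (absent) -> 9
  event 3 (t=12: SET a = 19): d unchanged
  event 4 (t=20: DEC a by 10): d unchanged
  event 5 (t=28: SET d = -9): d 9 -> -9
  event 6 (t=37: SET d = 11): d -9 -> 11
  event 7 (t=45: SET d = 18): d 11 -> 18
  event 8 (t=50: SET d = -18): d 18 -> -18
Final: d = -18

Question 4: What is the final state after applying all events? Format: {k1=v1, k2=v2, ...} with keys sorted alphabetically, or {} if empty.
Answer: {a=9, d=-18}

Derivation:
  after event 1 (t=6: INC a by 10): {a=10}
  after event 2 (t=10: SET d = 9): {a=10, d=9}
  after event 3 (t=12: SET a = 19): {a=19, d=9}
  after event 4 (t=20: DEC a by 10): {a=9, d=9}
  after event 5 (t=28: SET d = -9): {a=9, d=-9}
  after event 6 (t=37: SET d = 11): {a=9, d=11}
  after event 7 (t=45: SET d = 18): {a=9, d=18}
  after event 8 (t=50: SET d = -18): {a=9, d=-18}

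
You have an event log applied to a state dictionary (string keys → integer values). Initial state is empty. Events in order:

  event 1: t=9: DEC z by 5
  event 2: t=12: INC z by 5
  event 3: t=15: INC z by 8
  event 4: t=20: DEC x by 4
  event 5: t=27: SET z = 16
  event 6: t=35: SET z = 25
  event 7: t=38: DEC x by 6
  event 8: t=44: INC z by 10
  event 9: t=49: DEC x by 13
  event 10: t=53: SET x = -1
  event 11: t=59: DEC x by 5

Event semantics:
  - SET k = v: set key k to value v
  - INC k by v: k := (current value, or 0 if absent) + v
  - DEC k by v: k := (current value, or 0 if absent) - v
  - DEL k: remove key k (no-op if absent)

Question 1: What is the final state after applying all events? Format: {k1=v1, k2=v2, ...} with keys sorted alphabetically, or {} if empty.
  after event 1 (t=9: DEC z by 5): {z=-5}
  after event 2 (t=12: INC z by 5): {z=0}
  after event 3 (t=15: INC z by 8): {z=8}
  after event 4 (t=20: DEC x by 4): {x=-4, z=8}
  after event 5 (t=27: SET z = 16): {x=-4, z=16}
  after event 6 (t=35: SET z = 25): {x=-4, z=25}
  after event 7 (t=38: DEC x by 6): {x=-10, z=25}
  after event 8 (t=44: INC z by 10): {x=-10, z=35}
  after event 9 (t=49: DEC x by 13): {x=-23, z=35}
  after event 10 (t=53: SET x = -1): {x=-1, z=35}
  after event 11 (t=59: DEC x by 5): {x=-6, z=35}

Answer: {x=-6, z=35}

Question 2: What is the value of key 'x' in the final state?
Track key 'x' through all 11 events:
  event 1 (t=9: DEC z by 5): x unchanged
  event 2 (t=12: INC z by 5): x unchanged
  event 3 (t=15: INC z by 8): x unchanged
  event 4 (t=20: DEC x by 4): x (absent) -> -4
  event 5 (t=27: SET z = 16): x unchanged
  event 6 (t=35: SET z = 25): x unchanged
  event 7 (t=38: DEC x by 6): x -4 -> -10
  event 8 (t=44: INC z by 10): x unchanged
  event 9 (t=49: DEC x by 13): x -10 -> -23
  event 10 (t=53: SET x = -1): x -23 -> -1
  event 11 (t=59: DEC x by 5): x -1 -> -6
Final: x = -6

Answer: -6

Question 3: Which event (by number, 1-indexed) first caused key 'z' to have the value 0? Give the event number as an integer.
Answer: 2

Derivation:
Looking for first event where z becomes 0:
  event 1: z = -5
  event 2: z -5 -> 0  <-- first match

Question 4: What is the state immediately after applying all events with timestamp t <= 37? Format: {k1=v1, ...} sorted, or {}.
Apply events with t <= 37 (6 events):
  after event 1 (t=9: DEC z by 5): {z=-5}
  after event 2 (t=12: INC z by 5): {z=0}
  after event 3 (t=15: INC z by 8): {z=8}
  after event 4 (t=20: DEC x by 4): {x=-4, z=8}
  after event 5 (t=27: SET z = 16): {x=-4, z=16}
  after event 6 (t=35: SET z = 25): {x=-4, z=25}

Answer: {x=-4, z=25}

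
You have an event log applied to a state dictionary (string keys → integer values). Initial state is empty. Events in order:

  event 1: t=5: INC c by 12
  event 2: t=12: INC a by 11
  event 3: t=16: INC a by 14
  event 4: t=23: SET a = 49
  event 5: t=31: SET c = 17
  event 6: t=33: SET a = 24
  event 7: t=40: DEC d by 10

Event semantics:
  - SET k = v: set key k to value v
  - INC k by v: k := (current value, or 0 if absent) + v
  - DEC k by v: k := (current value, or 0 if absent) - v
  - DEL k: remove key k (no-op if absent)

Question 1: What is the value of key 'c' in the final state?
Answer: 17

Derivation:
Track key 'c' through all 7 events:
  event 1 (t=5: INC c by 12): c (absent) -> 12
  event 2 (t=12: INC a by 11): c unchanged
  event 3 (t=16: INC a by 14): c unchanged
  event 4 (t=23: SET a = 49): c unchanged
  event 5 (t=31: SET c = 17): c 12 -> 17
  event 6 (t=33: SET a = 24): c unchanged
  event 7 (t=40: DEC d by 10): c unchanged
Final: c = 17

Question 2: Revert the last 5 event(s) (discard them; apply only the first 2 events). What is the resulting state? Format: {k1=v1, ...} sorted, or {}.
Answer: {a=11, c=12}

Derivation:
Keep first 2 events (discard last 5):
  after event 1 (t=5: INC c by 12): {c=12}
  after event 2 (t=12: INC a by 11): {a=11, c=12}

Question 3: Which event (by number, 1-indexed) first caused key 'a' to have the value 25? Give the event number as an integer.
Looking for first event where a becomes 25:
  event 2: a = 11
  event 3: a 11 -> 25  <-- first match

Answer: 3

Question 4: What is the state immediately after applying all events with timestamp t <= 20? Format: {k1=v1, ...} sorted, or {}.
Answer: {a=25, c=12}

Derivation:
Apply events with t <= 20 (3 events):
  after event 1 (t=5: INC c by 12): {c=12}
  after event 2 (t=12: INC a by 11): {a=11, c=12}
  after event 3 (t=16: INC a by 14): {a=25, c=12}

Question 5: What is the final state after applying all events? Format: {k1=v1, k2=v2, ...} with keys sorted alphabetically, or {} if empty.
  after event 1 (t=5: INC c by 12): {c=12}
  after event 2 (t=12: INC a by 11): {a=11, c=12}
  after event 3 (t=16: INC a by 14): {a=25, c=12}
  after event 4 (t=23: SET a = 49): {a=49, c=12}
  after event 5 (t=31: SET c = 17): {a=49, c=17}
  after event 6 (t=33: SET a = 24): {a=24, c=17}
  after event 7 (t=40: DEC d by 10): {a=24, c=17, d=-10}

Answer: {a=24, c=17, d=-10}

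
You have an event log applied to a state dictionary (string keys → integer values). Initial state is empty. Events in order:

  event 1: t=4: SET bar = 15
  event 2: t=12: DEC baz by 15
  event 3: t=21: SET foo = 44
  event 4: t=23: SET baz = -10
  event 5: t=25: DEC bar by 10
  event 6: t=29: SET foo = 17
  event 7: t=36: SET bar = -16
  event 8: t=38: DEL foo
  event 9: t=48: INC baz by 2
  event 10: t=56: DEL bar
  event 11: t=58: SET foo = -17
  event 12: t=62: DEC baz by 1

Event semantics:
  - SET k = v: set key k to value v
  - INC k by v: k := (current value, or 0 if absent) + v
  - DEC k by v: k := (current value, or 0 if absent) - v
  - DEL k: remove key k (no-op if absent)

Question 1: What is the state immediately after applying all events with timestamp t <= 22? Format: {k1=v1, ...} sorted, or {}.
Answer: {bar=15, baz=-15, foo=44}

Derivation:
Apply events with t <= 22 (3 events):
  after event 1 (t=4: SET bar = 15): {bar=15}
  after event 2 (t=12: DEC baz by 15): {bar=15, baz=-15}
  after event 3 (t=21: SET foo = 44): {bar=15, baz=-15, foo=44}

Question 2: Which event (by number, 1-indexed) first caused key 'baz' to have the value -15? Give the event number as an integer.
Answer: 2

Derivation:
Looking for first event where baz becomes -15:
  event 2: baz (absent) -> -15  <-- first match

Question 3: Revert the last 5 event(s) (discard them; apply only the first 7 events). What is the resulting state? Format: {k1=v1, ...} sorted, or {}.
Keep first 7 events (discard last 5):
  after event 1 (t=4: SET bar = 15): {bar=15}
  after event 2 (t=12: DEC baz by 15): {bar=15, baz=-15}
  after event 3 (t=21: SET foo = 44): {bar=15, baz=-15, foo=44}
  after event 4 (t=23: SET baz = -10): {bar=15, baz=-10, foo=44}
  after event 5 (t=25: DEC bar by 10): {bar=5, baz=-10, foo=44}
  after event 6 (t=29: SET foo = 17): {bar=5, baz=-10, foo=17}
  after event 7 (t=36: SET bar = -16): {bar=-16, baz=-10, foo=17}

Answer: {bar=-16, baz=-10, foo=17}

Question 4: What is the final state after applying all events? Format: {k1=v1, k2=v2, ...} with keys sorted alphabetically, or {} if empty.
Answer: {baz=-9, foo=-17}

Derivation:
  after event 1 (t=4: SET bar = 15): {bar=15}
  after event 2 (t=12: DEC baz by 15): {bar=15, baz=-15}
  after event 3 (t=21: SET foo = 44): {bar=15, baz=-15, foo=44}
  after event 4 (t=23: SET baz = -10): {bar=15, baz=-10, foo=44}
  after event 5 (t=25: DEC bar by 10): {bar=5, baz=-10, foo=44}
  after event 6 (t=29: SET foo = 17): {bar=5, baz=-10, foo=17}
  after event 7 (t=36: SET bar = -16): {bar=-16, baz=-10, foo=17}
  after event 8 (t=38: DEL foo): {bar=-16, baz=-10}
  after event 9 (t=48: INC baz by 2): {bar=-16, baz=-8}
  after event 10 (t=56: DEL bar): {baz=-8}
  after event 11 (t=58: SET foo = -17): {baz=-8, foo=-17}
  after event 12 (t=62: DEC baz by 1): {baz=-9, foo=-17}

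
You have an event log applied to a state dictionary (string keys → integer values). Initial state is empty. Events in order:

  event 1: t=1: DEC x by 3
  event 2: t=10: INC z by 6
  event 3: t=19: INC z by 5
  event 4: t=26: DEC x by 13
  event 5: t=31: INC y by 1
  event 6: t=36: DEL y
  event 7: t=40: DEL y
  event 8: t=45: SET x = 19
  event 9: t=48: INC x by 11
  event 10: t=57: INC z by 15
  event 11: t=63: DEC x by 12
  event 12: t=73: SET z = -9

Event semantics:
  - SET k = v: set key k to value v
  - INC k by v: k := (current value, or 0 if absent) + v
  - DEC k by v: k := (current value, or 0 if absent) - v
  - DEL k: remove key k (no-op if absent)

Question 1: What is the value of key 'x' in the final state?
Track key 'x' through all 12 events:
  event 1 (t=1: DEC x by 3): x (absent) -> -3
  event 2 (t=10: INC z by 6): x unchanged
  event 3 (t=19: INC z by 5): x unchanged
  event 4 (t=26: DEC x by 13): x -3 -> -16
  event 5 (t=31: INC y by 1): x unchanged
  event 6 (t=36: DEL y): x unchanged
  event 7 (t=40: DEL y): x unchanged
  event 8 (t=45: SET x = 19): x -16 -> 19
  event 9 (t=48: INC x by 11): x 19 -> 30
  event 10 (t=57: INC z by 15): x unchanged
  event 11 (t=63: DEC x by 12): x 30 -> 18
  event 12 (t=73: SET z = -9): x unchanged
Final: x = 18

Answer: 18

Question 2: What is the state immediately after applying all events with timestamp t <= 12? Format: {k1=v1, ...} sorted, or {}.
Answer: {x=-3, z=6}

Derivation:
Apply events with t <= 12 (2 events):
  after event 1 (t=1: DEC x by 3): {x=-3}
  after event 2 (t=10: INC z by 6): {x=-3, z=6}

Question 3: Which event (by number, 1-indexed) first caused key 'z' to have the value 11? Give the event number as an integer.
Answer: 3

Derivation:
Looking for first event where z becomes 11:
  event 2: z = 6
  event 3: z 6 -> 11  <-- first match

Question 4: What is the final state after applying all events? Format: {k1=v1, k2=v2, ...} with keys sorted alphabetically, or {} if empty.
  after event 1 (t=1: DEC x by 3): {x=-3}
  after event 2 (t=10: INC z by 6): {x=-3, z=6}
  after event 3 (t=19: INC z by 5): {x=-3, z=11}
  after event 4 (t=26: DEC x by 13): {x=-16, z=11}
  after event 5 (t=31: INC y by 1): {x=-16, y=1, z=11}
  after event 6 (t=36: DEL y): {x=-16, z=11}
  after event 7 (t=40: DEL y): {x=-16, z=11}
  after event 8 (t=45: SET x = 19): {x=19, z=11}
  after event 9 (t=48: INC x by 11): {x=30, z=11}
  after event 10 (t=57: INC z by 15): {x=30, z=26}
  after event 11 (t=63: DEC x by 12): {x=18, z=26}
  after event 12 (t=73: SET z = -9): {x=18, z=-9}

Answer: {x=18, z=-9}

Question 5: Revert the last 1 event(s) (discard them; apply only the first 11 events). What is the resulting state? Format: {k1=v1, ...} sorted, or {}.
Keep first 11 events (discard last 1):
  after event 1 (t=1: DEC x by 3): {x=-3}
  after event 2 (t=10: INC z by 6): {x=-3, z=6}
  after event 3 (t=19: INC z by 5): {x=-3, z=11}
  after event 4 (t=26: DEC x by 13): {x=-16, z=11}
  after event 5 (t=31: INC y by 1): {x=-16, y=1, z=11}
  after event 6 (t=36: DEL y): {x=-16, z=11}
  after event 7 (t=40: DEL y): {x=-16, z=11}
  after event 8 (t=45: SET x = 19): {x=19, z=11}
  after event 9 (t=48: INC x by 11): {x=30, z=11}
  after event 10 (t=57: INC z by 15): {x=30, z=26}
  after event 11 (t=63: DEC x by 12): {x=18, z=26}

Answer: {x=18, z=26}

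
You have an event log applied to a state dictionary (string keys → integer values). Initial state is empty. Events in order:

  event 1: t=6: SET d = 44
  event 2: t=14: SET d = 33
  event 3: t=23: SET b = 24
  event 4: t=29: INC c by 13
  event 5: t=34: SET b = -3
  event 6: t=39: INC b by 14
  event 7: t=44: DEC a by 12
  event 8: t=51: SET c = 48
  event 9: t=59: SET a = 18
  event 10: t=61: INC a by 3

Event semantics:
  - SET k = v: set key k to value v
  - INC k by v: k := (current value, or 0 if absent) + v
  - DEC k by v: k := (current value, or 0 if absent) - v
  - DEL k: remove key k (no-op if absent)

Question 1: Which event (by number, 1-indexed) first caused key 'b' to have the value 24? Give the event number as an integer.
Looking for first event where b becomes 24:
  event 3: b (absent) -> 24  <-- first match

Answer: 3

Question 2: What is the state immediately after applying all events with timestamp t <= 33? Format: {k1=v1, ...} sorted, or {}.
Answer: {b=24, c=13, d=33}

Derivation:
Apply events with t <= 33 (4 events):
  after event 1 (t=6: SET d = 44): {d=44}
  after event 2 (t=14: SET d = 33): {d=33}
  after event 3 (t=23: SET b = 24): {b=24, d=33}
  after event 4 (t=29: INC c by 13): {b=24, c=13, d=33}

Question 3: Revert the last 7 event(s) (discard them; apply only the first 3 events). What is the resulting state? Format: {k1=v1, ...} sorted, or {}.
Keep first 3 events (discard last 7):
  after event 1 (t=6: SET d = 44): {d=44}
  after event 2 (t=14: SET d = 33): {d=33}
  after event 3 (t=23: SET b = 24): {b=24, d=33}

Answer: {b=24, d=33}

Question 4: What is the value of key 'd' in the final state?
Track key 'd' through all 10 events:
  event 1 (t=6: SET d = 44): d (absent) -> 44
  event 2 (t=14: SET d = 33): d 44 -> 33
  event 3 (t=23: SET b = 24): d unchanged
  event 4 (t=29: INC c by 13): d unchanged
  event 5 (t=34: SET b = -3): d unchanged
  event 6 (t=39: INC b by 14): d unchanged
  event 7 (t=44: DEC a by 12): d unchanged
  event 8 (t=51: SET c = 48): d unchanged
  event 9 (t=59: SET a = 18): d unchanged
  event 10 (t=61: INC a by 3): d unchanged
Final: d = 33

Answer: 33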